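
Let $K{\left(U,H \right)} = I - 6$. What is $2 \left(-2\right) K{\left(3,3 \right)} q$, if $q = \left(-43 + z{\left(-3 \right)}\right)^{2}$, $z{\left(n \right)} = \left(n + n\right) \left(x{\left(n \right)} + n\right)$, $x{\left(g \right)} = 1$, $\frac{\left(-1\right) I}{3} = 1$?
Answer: $34596$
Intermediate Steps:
$I = -3$ ($I = \left(-3\right) 1 = -3$)
$z{\left(n \right)} = 2 n \left(1 + n\right)$ ($z{\left(n \right)} = \left(n + n\right) \left(1 + n\right) = 2 n \left(1 + n\right)$)
$K{\left(U,H \right)} = -9$ ($K{\left(U,H \right)} = -3 - 6 = -9$)
$q = 961$ ($q = \left(-43 + 2 \left(-3\right) \left(1 - 3\right)\right)^{2} = \left(-43 + 2 \left(-3\right) \left(-2\right)\right)^{2} = \left(-43 + 12\right)^{2} = \left(-31\right)^{2} = 961$)
$2 \left(-2\right) K{\left(3,3 \right)} q = 2 \left(-2\right) \left(-9\right) 961 = \left(-4\right) \left(-9\right) 961 = 36 \cdot 961 = 34596$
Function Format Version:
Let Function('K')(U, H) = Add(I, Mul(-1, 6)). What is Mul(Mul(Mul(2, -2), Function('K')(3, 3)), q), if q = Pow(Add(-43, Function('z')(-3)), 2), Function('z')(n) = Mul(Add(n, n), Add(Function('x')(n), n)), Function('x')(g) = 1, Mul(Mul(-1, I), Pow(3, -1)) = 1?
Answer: 34596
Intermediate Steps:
I = -3 (I = Mul(-3, 1) = -3)
Function('z')(n) = Mul(2, n, Add(1, n)) (Function('z')(n) = Mul(Add(n, n), Add(1, n)) = Mul(Mul(2, n), Add(1, n)) = Mul(2, n, Add(1, n)))
Function('K')(U, H) = -9 (Function('K')(U, H) = Add(-3, Mul(-1, 6)) = Add(-3, -6) = -9)
q = 961 (q = Pow(Add(-43, Mul(2, -3, Add(1, -3))), 2) = Pow(Add(-43, Mul(2, -3, -2)), 2) = Pow(Add(-43, 12), 2) = Pow(-31, 2) = 961)
Mul(Mul(Mul(2, -2), Function('K')(3, 3)), q) = Mul(Mul(Mul(2, -2), -9), 961) = Mul(Mul(-4, -9), 961) = Mul(36, 961) = 34596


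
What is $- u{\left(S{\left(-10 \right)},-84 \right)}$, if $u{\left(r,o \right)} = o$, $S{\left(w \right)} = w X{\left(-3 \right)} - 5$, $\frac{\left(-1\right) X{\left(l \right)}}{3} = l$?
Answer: $84$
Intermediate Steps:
$X{\left(l \right)} = - 3 l$
$S{\left(w \right)} = -5 + 9 w$ ($S{\left(w \right)} = w \left(\left(-3\right) \left(-3\right)\right) - 5 = w 9 - 5 = 9 w - 5 = -5 + 9 w$)
$- u{\left(S{\left(-10 \right)},-84 \right)} = \left(-1\right) \left(-84\right) = 84$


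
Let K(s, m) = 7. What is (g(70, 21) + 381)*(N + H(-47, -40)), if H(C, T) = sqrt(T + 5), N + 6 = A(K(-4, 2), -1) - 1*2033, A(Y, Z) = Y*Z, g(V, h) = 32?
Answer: -844998 + 413*I*sqrt(35) ≈ -8.45e+5 + 2443.3*I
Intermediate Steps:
N = -2046 (N = -6 + (7*(-1) - 1*2033) = -6 + (-7 - 2033) = -6 - 2040 = -2046)
H(C, T) = sqrt(5 + T)
(g(70, 21) + 381)*(N + H(-47, -40)) = (32 + 381)*(-2046 + sqrt(5 - 40)) = 413*(-2046 + sqrt(-35)) = 413*(-2046 + I*sqrt(35)) = -844998 + 413*I*sqrt(35)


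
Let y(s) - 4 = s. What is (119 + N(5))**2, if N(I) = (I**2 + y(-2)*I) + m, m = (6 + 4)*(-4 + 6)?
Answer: 30276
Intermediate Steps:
y(s) = 4 + s
m = 20 (m = 10*2 = 20)
N(I) = 20 + I**2 + 2*I (N(I) = (I**2 + (4 - 2)*I) + 20 = (I**2 + 2*I) + 20 = 20 + I**2 + 2*I)
(119 + N(5))**2 = (119 + (20 + 5**2 + 2*5))**2 = (119 + (20 + 25 + 10))**2 = (119 + 55)**2 = 174**2 = 30276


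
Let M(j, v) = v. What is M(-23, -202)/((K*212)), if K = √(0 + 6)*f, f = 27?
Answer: -101*√6/17172 ≈ -0.014407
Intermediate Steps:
K = 27*√6 (K = √(0 + 6)*27 = √6*27 = 27*√6 ≈ 66.136)
M(-23, -202)/((K*212)) = -202*√6/34344 = -101*√6/17172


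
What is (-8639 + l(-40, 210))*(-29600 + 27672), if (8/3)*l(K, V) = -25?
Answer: 16674067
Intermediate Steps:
l(K, V) = -75/8 (l(K, V) = (3/8)*(-25) = -75/8)
(-8639 + l(-40, 210))*(-29600 + 27672) = (-8639 - 75/8)*(-29600 + 27672) = -69187/8*(-1928) = 16674067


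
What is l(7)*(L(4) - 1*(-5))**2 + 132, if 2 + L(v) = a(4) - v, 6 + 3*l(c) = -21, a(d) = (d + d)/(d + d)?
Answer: 132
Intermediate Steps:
a(d) = 1 (a(d) = (2*d)/((2*d)) = (2*d)*(1/(2*d)) = 1)
l(c) = -9 (l(c) = -2 + (1/3)*(-21) = -2 - 7 = -9)
L(v) = -1 - v (L(v) = -2 + (1 - v) = -1 - v)
l(7)*(L(4) - 1*(-5))**2 + 132 = -9*((-1 - 1*4) - 1*(-5))**2 + 132 = -9*((-1 - 4) + 5)**2 + 132 = -9*(-5 + 5)**2 + 132 = -9*0**2 + 132 = -9*0 + 132 = 0 + 132 = 132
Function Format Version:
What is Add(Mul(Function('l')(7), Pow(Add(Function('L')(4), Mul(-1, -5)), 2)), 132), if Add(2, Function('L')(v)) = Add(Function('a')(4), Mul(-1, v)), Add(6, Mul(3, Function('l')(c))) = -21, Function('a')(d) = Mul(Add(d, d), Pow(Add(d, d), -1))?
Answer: 132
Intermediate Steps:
Function('a')(d) = 1 (Function('a')(d) = Mul(Mul(2, d), Pow(Mul(2, d), -1)) = Mul(Mul(2, d), Mul(Rational(1, 2), Pow(d, -1))) = 1)
Function('l')(c) = -9 (Function('l')(c) = Add(-2, Mul(Rational(1, 3), -21)) = Add(-2, -7) = -9)
Function('L')(v) = Add(-1, Mul(-1, v)) (Function('L')(v) = Add(-2, Add(1, Mul(-1, v))) = Add(-1, Mul(-1, v)))
Add(Mul(Function('l')(7), Pow(Add(Function('L')(4), Mul(-1, -5)), 2)), 132) = Add(Mul(-9, Pow(Add(Add(-1, Mul(-1, 4)), Mul(-1, -5)), 2)), 132) = Add(Mul(-9, Pow(Add(Add(-1, -4), 5), 2)), 132) = Add(Mul(-9, Pow(Add(-5, 5), 2)), 132) = Add(Mul(-9, Pow(0, 2)), 132) = Add(Mul(-9, 0), 132) = Add(0, 132) = 132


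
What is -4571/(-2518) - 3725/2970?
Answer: 209816/373923 ≈ 0.56112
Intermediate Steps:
-4571/(-2518) - 3725/2970 = -4571*(-1/2518) - 3725*1/2970 = 4571/2518 - 745/594 = 209816/373923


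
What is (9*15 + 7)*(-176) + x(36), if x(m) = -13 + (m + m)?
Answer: -24933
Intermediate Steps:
x(m) = -13 + 2*m
(9*15 + 7)*(-176) + x(36) = (9*15 + 7)*(-176) + (-13 + 2*36) = (135 + 7)*(-176) + (-13 + 72) = 142*(-176) + 59 = -24992 + 59 = -24933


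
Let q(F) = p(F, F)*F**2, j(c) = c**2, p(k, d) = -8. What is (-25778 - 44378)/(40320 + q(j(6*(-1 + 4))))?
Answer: 17539/199872 ≈ 0.087751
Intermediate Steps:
q(F) = -8*F**2
(-25778 - 44378)/(40320 + q(j(6*(-1 + 4)))) = (-25778 - 44378)/(40320 - 8*1296*(-1 + 4)**4) = -70156/(40320 - 8*((6*3)**2)**2) = -70156/(40320 - 8*(18**2)**2) = -70156/(40320 - 8*324**2) = -70156/(40320 - 8*104976) = -70156/(40320 - 839808) = -70156/(-799488) = -70156*(-1/799488) = 17539/199872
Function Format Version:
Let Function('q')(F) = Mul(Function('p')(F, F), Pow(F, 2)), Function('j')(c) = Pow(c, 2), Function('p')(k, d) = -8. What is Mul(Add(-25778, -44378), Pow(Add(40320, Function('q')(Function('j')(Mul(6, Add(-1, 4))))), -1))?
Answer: Rational(17539, 199872) ≈ 0.087751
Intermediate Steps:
Function('q')(F) = Mul(-8, Pow(F, 2))
Mul(Add(-25778, -44378), Pow(Add(40320, Function('q')(Function('j')(Mul(6, Add(-1, 4))))), -1)) = Mul(Add(-25778, -44378), Pow(Add(40320, Mul(-8, Pow(Pow(Mul(6, Add(-1, 4)), 2), 2))), -1)) = Mul(-70156, Pow(Add(40320, Mul(-8, Pow(Pow(Mul(6, 3), 2), 2))), -1)) = Mul(-70156, Pow(Add(40320, Mul(-8, Pow(Pow(18, 2), 2))), -1)) = Mul(-70156, Pow(Add(40320, Mul(-8, Pow(324, 2))), -1)) = Mul(-70156, Pow(Add(40320, Mul(-8, 104976)), -1)) = Mul(-70156, Pow(Add(40320, -839808), -1)) = Mul(-70156, Pow(-799488, -1)) = Mul(-70156, Rational(-1, 799488)) = Rational(17539, 199872)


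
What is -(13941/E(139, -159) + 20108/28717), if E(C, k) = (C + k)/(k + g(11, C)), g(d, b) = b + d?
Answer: -3603495433/574340 ≈ -6274.1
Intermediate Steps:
E(C, k) = (C + k)/(11 + C + k) (E(C, k) = (C + k)/(k + (C + 11)) = (C + k)/(k + (11 + C)) = (C + k)/(11 + C + k))
-(13941/E(139, -159) + 20108/28717) = -(13941/(((139 - 159)/(11 + 139 - 159))) + 20108/28717) = -(13941/((-20/(-9))) + 20108*(1/28717)) = -(13941/((-⅑*(-20))) + 20108/28717) = -(13941/(20/9) + 20108/28717) = -(13941*(9/20) + 20108/28717) = -(125469/20 + 20108/28717) = -1*3603495433/574340 = -3603495433/574340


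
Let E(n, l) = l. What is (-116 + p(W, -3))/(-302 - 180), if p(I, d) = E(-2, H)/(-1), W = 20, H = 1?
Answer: 117/482 ≈ 0.24274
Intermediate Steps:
p(I, d) = -1 (p(I, d) = 1/(-1) = 1*(-1) = -1)
(-116 + p(W, -3))/(-302 - 180) = (-116 - 1)/(-302 - 180) = -117/(-482) = -117*(-1/482) = 117/482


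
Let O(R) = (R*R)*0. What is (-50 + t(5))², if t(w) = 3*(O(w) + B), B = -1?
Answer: 2809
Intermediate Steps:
O(R) = 0 (O(R) = R²*0 = 0)
t(w) = -3 (t(w) = 3*(0 - 1) = 3*(-1) = -3)
(-50 + t(5))² = (-50 - 3)² = (-53)² = 2809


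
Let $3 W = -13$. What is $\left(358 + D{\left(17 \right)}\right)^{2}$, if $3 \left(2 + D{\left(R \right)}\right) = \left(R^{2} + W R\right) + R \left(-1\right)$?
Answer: $\frac{14432401}{81} \approx 1.7818 \cdot 10^{5}$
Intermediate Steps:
$W = - \frac{13}{3}$ ($W = \frac{1}{3} \left(-13\right) = - \frac{13}{3} \approx -4.3333$)
$D{\left(R \right)} = -2 - \frac{16 R}{9} + \frac{R^{2}}{3}$ ($D{\left(R \right)} = -2 + \frac{\left(R^{2} - \frac{13 R}{3}\right) + R \left(-1\right)}{3} = -2 + \frac{\left(R^{2} - \frac{13 R}{3}\right) - R}{3} = -2 + \frac{R^{2} - \frac{16 R}{3}}{3} = -2 + \left(- \frac{16 R}{9} + \frac{R^{2}}{3}\right) = -2 - \frac{16 R}{9} + \frac{R^{2}}{3}$)
$\left(358 + D{\left(17 \right)}\right)^{2} = \left(358 - \left(\frac{290}{9} - \frac{289}{3}\right)\right)^{2} = \left(358 - - \frac{577}{9}\right)^{2} = \left(358 + \frac{577}{9}\right)^{2} = \left(\frac{3799}{9}\right)^{2} = \frac{14432401}{81}$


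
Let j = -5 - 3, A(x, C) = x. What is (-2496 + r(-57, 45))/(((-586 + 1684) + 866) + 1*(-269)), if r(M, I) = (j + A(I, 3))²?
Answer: -1127/1695 ≈ -0.66490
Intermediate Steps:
j = -8
r(M, I) = (-8 + I)²
(-2496 + r(-57, 45))/(((-586 + 1684) + 866) + 1*(-269)) = (-2496 + (-8 + 45)²)/(((-586 + 1684) + 866) + 1*(-269)) = (-2496 + 37²)/((1098 + 866) - 269) = (-2496 + 1369)/(1964 - 269) = -1127/1695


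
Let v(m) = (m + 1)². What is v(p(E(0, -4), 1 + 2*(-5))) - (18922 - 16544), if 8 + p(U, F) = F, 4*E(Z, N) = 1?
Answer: -2122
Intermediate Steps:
E(Z, N) = ¼ (E(Z, N) = (¼)*1 = ¼)
p(U, F) = -8 + F
v(m) = (1 + m)²
v(p(E(0, -4), 1 + 2*(-5))) - (18922 - 16544) = (1 + (-8 + (1 + 2*(-5))))² - (18922 - 16544) = (1 + (-8 + (1 - 10)))² - 1*2378 = (1 + (-8 - 9))² - 2378 = (1 - 17)² - 2378 = (-16)² - 2378 = 256 - 2378 = -2122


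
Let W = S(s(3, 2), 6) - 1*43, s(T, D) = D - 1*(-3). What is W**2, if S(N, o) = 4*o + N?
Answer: 196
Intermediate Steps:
s(T, D) = 3 + D (s(T, D) = D + 3 = 3 + D)
S(N, o) = N + 4*o
W = -14 (W = ((3 + 2) + 4*6) - 1*43 = (5 + 24) - 43 = 29 - 43 = -14)
W**2 = (-14)**2 = 196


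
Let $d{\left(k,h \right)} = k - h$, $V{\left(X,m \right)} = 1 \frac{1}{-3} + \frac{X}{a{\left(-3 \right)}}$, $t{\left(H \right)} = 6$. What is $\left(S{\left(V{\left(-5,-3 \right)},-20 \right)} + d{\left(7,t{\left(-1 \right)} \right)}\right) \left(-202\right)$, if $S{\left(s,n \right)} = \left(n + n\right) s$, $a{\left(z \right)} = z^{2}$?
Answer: $- \frac{66458}{9} \approx -7384.2$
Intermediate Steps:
$V{\left(X,m \right)} = - \frac{1}{3} + \frac{X}{9}$ ($V{\left(X,m \right)} = 1 \frac{1}{-3} + \frac{X}{\left(-3\right)^{2}} = 1 \left(- \frac{1}{3}\right) + \frac{X}{9} = - \frac{1}{3} + X \frac{1}{9} = - \frac{1}{3} + \frac{X}{9}$)
$S{\left(s,n \right)} = 2 n s$
$\left(S{\left(V{\left(-5,-3 \right)},-20 \right)} + d{\left(7,t{\left(-1 \right)} \right)}\right) \left(-202\right) = \left(2 \left(-20\right) \left(- \frac{1}{3} + \frac{1}{9} \left(-5\right)\right) + \left(7 - 6\right)\right) \left(-202\right) = \left(2 \left(-20\right) \left(- \frac{1}{3} - \frac{5}{9}\right) + \left(7 - 6\right)\right) \left(-202\right) = \left(2 \left(-20\right) \left(- \frac{8}{9}\right) + 1\right) \left(-202\right) = \left(\frac{320}{9} + 1\right) \left(-202\right) = \frac{329}{9} \left(-202\right) = - \frac{66458}{9}$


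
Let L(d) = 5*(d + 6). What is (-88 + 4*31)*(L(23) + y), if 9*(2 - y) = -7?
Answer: 5320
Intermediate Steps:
y = 25/9 (y = 2 - 1/9*(-7) = 2 + 7/9 = 25/9 ≈ 2.7778)
L(d) = 30 + 5*d (L(d) = 5*(6 + d) = 30 + 5*d)
(-88 + 4*31)*(L(23) + y) = (-88 + 4*31)*((30 + 5*23) + 25/9) = (-88 + 124)*((30 + 115) + 25/9) = 36*(145 + 25/9) = 36*(1330/9) = 5320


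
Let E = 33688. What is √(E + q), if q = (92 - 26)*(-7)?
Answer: √33226 ≈ 182.28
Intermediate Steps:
q = -462 (q = 66*(-7) = -462)
√(E + q) = √(33688 - 462) = √33226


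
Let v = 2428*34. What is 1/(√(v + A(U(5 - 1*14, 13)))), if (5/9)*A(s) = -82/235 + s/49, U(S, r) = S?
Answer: 35*√223385181541/4752876203 ≈ 0.0034805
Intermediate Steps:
v = 82552
A(s) = -738/1175 + 9*s/245 (A(s) = 9*(-82/235 + s/49)/5 = -738/1175 + 9*s/245)
1/(√(v + A(U(5 - 1*14, 13)))) = 1/(√(82552 + (-738/1175 + 9*(5 - 1*14)/245))) = 1/(√(82552 + (-738/1175 + 9*(5 - 14)/245))) = 1/(√(82552 + (-738/1175 + (9/245)*(-9)))) = 1/(√(82552 + (-738/1175 - 81/245))) = 1/(√(82552 - 55197/57575)) = 1/(√(4752876203/57575)) = 1/(√223385181541/1645) = 35*√223385181541/4752876203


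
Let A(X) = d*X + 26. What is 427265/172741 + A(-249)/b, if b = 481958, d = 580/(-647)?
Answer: 66630270957606/26932638875033 ≈ 2.4740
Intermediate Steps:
d = -580/647 (d = 580*(-1/647) = -580/647 ≈ -0.89645)
A(X) = 26 - 580*X/647 (A(X) = -580*X/647 + 26 = 26 - 580*X/647)
427265/172741 + A(-249)/b = 427265/172741 + (26 - 580/647*(-249))/481958 = 427265*(1/172741) + (26 + 144420/647)*(1/481958) = 427265/172741 + (161242/647)*(1/481958) = 427265/172741 + 80621/155913413 = 66630270957606/26932638875033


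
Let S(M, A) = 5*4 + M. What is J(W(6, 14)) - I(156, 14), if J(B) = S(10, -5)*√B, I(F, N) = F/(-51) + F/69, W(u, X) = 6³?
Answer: 312/391 + 180*√6 ≈ 441.71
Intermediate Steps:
S(M, A) = 20 + M
W(u, X) = 216
I(F, N) = -2*F/391 (I(F, N) = F*(-1/51) + F*(1/69) = -F/51 + F/69 = -2*F/391)
J(B) = 30*√B (J(B) = (20 + 10)*√B = 30*√B)
J(W(6, 14)) - I(156, 14) = 30*√216 - (-2)*156/391 = 30*(6*√6) - 1*(-312/391) = 180*√6 + 312/391 = 312/391 + 180*√6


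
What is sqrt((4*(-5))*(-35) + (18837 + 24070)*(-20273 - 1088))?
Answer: 3*I*sqrt(101837303) ≈ 30274.0*I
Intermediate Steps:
sqrt((4*(-5))*(-35) + (18837 + 24070)*(-20273 - 1088)) = sqrt(-20*(-35) + 42907*(-21361)) = sqrt(700 - 916536427) = sqrt(-916535727) = 3*I*sqrt(101837303)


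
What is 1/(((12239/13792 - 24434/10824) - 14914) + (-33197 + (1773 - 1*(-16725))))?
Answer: -18660576/552621201937 ≈ -3.3767e-5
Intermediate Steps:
1/(((12239/13792 - 24434/10824) - 14914) + (-33197 + (1773 - 1*(-16725)))) = 1/(((12239*(1/13792) - 24434*1/10824) - 14914) + (-33197 + (1773 + 16725))) = 1/(((12239/13792 - 12217/5412) - 14914) + (-33197 + 18498)) = 1/((-25564849/18660576 - 14914) - 14699) = 1/(-278329395313/18660576 - 14699) = 1/(-552621201937/18660576) = -18660576/552621201937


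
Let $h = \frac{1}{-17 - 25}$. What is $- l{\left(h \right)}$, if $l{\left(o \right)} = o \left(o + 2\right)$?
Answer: $\frac{83}{1764} \approx 0.047052$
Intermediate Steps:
$h = - \frac{1}{42}$ ($h = \frac{1}{-42} = - \frac{1}{42} \approx -0.02381$)
$l{\left(o \right)} = o \left(2 + o\right)$
$- l{\left(h \right)} = - \frac{\left(-1\right) \left(2 - \frac{1}{42}\right)}{42} = - \frac{\left(-1\right) 83}{42 \cdot 42} = \left(-1\right) \left(- \frac{83}{1764}\right) = \frac{83}{1764}$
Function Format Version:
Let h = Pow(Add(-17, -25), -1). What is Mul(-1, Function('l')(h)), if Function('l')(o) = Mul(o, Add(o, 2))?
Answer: Rational(83, 1764) ≈ 0.047052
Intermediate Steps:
h = Rational(-1, 42) (h = Pow(-42, -1) = Rational(-1, 42) ≈ -0.023810)
Function('l')(o) = Mul(o, Add(2, o))
Mul(-1, Function('l')(h)) = Mul(-1, Mul(Rational(-1, 42), Add(2, Rational(-1, 42)))) = Mul(-1, Mul(Rational(-1, 42), Rational(83, 42))) = Mul(-1, Rational(-83, 1764)) = Rational(83, 1764)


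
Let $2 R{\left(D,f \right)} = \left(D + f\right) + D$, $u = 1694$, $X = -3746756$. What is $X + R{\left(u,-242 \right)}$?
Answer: $-3745183$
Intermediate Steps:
$R{\left(D,f \right)} = D + \frac{f}{2}$ ($R{\left(D,f \right)} = \frac{\left(D + f\right) + D}{2} = \frac{f + 2 D}{2} = D + \frac{f}{2}$)
$X + R{\left(u,-242 \right)} = -3746756 + \left(1694 + \frac{1}{2} \left(-242\right)\right) = -3746756 + \left(1694 - 121\right) = -3746756 + 1573 = -3745183$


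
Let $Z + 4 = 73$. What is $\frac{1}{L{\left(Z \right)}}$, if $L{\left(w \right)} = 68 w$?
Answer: $\frac{1}{4692} \approx 0.00021313$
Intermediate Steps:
$Z = 69$ ($Z = -4 + 73 = 69$)
$\frac{1}{L{\left(Z \right)}} = \frac{1}{68 \cdot 69} = \frac{1}{4692}$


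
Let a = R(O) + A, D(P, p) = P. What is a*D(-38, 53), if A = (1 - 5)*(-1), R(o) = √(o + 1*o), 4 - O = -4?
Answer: -304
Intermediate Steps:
O = 8 (O = 4 - 1*(-4) = 4 + 4 = 8)
R(o) = √2*√o (R(o) = √(o + o) = √(2*o) = √2*√o)
A = 4 (A = -4*(-1) = 4)
a = 8 (a = √2*√8 + 4 = √2*(2*√2) + 4 = 4 + 4 = 8)
a*D(-38, 53) = 8*(-38) = -304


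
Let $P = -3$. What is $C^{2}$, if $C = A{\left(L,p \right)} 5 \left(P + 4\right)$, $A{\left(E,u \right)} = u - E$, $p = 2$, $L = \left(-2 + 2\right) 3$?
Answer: $100$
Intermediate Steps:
$L = 0$ ($L = 0 \cdot 3 = 0$)
$C = 10$ ($C = \left(2 - 0\right) 5 \left(-3 + 4\right) = \left(2 + 0\right) 5 \cdot 1 = 2 \cdot 5 \cdot 1 = 10 \cdot 1 = 10$)
$C^{2} = 10^{2} = 100$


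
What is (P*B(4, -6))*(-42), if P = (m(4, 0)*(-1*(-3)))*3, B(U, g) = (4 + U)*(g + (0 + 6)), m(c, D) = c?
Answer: 0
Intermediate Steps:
B(U, g) = (4 + U)*(6 + g) (B(U, g) = (4 + U)*(g + 6) = (4 + U)*(6 + g))
P = 36 (P = (4*(-1*(-3)))*3 = (4*3)*3 = 12*3 = 36)
(P*B(4, -6))*(-42) = (36*(24 + 4*(-6) + 6*4 + 4*(-6)))*(-42) = (36*(24 - 24 + 24 - 24))*(-42) = (36*0)*(-42) = 0*(-42) = 0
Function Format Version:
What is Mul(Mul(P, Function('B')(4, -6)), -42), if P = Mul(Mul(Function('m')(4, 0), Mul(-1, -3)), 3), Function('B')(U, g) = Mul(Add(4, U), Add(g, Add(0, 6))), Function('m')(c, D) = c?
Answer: 0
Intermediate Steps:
Function('B')(U, g) = Mul(Add(4, U), Add(6, g)) (Function('B')(U, g) = Mul(Add(4, U), Add(g, 6)) = Mul(Add(4, U), Add(6, g)))
P = 36 (P = Mul(Mul(4, Mul(-1, -3)), 3) = Mul(Mul(4, 3), 3) = Mul(12, 3) = 36)
Mul(Mul(P, Function('B')(4, -6)), -42) = Mul(Mul(36, Add(24, Mul(4, -6), Mul(6, 4), Mul(4, -6))), -42) = Mul(Mul(36, Add(24, -24, 24, -24)), -42) = Mul(Mul(36, 0), -42) = Mul(0, -42) = 0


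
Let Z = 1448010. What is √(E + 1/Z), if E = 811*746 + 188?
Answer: √140992245228467490/482670 ≈ 777.94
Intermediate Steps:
E = 605194 (E = 605006 + 188 = 605194)
√(E + 1/Z) = √(605194 + 1/1448010) = √(876326963941/1448010) = √140992245228467490/482670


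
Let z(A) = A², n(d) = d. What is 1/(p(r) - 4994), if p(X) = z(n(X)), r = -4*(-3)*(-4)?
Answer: -1/2690 ≈ -0.00037175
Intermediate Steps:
r = -48 (r = 12*(-4) = -48)
p(X) = X²
1/(p(r) - 4994) = 1/((-48)² - 4994) = 1/(2304 - 4994) = 1/(-2690) = -1/2690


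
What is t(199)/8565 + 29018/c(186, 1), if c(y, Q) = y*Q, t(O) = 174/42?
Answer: 289963264/1858605 ≈ 156.01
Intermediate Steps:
t(O) = 29/7 (t(O) = 174*(1/42) = 29/7)
c(y, Q) = Q*y
t(199)/8565 + 29018/c(186, 1) = (29/7)/8565 + 29018/((1*186)) = (29/7)*(1/8565) + 29018/186 = 29/59955 + 29018*(1/186) = 29/59955 + 14509/93 = 289963264/1858605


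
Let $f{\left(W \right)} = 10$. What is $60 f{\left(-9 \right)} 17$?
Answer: $10200$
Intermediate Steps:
$60 f{\left(-9 \right)} 17 = 60 \cdot 10 \cdot 17 = 600 \cdot 17 = 10200$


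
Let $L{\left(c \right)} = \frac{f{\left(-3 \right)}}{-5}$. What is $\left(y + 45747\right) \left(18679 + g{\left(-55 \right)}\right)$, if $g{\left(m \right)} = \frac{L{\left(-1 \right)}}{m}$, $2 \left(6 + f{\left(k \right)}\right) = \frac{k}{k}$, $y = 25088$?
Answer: $\frac{13231255483}{10} \approx 1.3231 \cdot 10^{9}$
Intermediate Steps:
$f{\left(k \right)} = - \frac{11}{2}$ ($f{\left(k \right)} = -6 + \frac{k \frac{1}{k}}{2} = -6 + \frac{1}{2} \cdot 1 = -6 + \frac{1}{2} = - \frac{11}{2}$)
$L{\left(c \right)} = \frac{11}{10}$ ($L{\left(c \right)} = - \frac{11}{2 \left(-5\right)} = \left(- \frac{11}{2}\right) \left(- \frac{1}{5}\right) = \frac{11}{10}$)
$g{\left(m \right)} = \frac{11}{10 m}$
$\left(y + 45747\right) \left(18679 + g{\left(-55 \right)}\right) = \left(25088 + 45747\right) \left(18679 + \frac{11}{10 \left(-55\right)}\right) = 70835 \left(18679 + \frac{11}{10} \left(- \frac{1}{55}\right)\right) = 70835 \left(18679 - \frac{1}{50}\right) = 70835 \cdot \frac{933949}{50} = \frac{13231255483}{10}$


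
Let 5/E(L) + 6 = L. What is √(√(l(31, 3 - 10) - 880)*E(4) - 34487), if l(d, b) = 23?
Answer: √(-137948 - 10*I*√857)/2 ≈ 0.19705 - 185.71*I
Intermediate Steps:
E(L) = 5/(-6 + L)
√(√(l(31, 3 - 10) - 880)*E(4) - 34487) = √(√(23 - 880)*(5/(-6 + 4)) - 34487) = √(√(-857)*(5/(-2)) - 34487) = √((I*√857)*(5*(-½)) - 34487) = √((I*√857)*(-5/2) - 34487) = √(-5*I*√857/2 - 34487) = √(-34487 - 5*I*√857/2)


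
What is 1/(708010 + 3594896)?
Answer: 1/4302906 ≈ 2.3240e-7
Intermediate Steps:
1/(708010 + 3594896) = 1/4302906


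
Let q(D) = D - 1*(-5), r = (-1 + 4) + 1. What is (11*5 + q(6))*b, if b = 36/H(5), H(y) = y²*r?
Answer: 594/25 ≈ 23.760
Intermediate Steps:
r = 4 (r = 3 + 1 = 4)
H(y) = 4*y² (H(y) = y²*4 = 4*y²)
q(D) = 5 + D (q(D) = D + 5 = 5 + D)
b = 9/25 (b = 36/((4*5²)) = 36/((4*25)) = 36/100 = 36*(1/100) = 9/25 ≈ 0.36000)
(11*5 + q(6))*b = (11*5 + (5 + 6))*(9/25) = (55 + 11)*(9/25) = 66*(9/25) = 594/25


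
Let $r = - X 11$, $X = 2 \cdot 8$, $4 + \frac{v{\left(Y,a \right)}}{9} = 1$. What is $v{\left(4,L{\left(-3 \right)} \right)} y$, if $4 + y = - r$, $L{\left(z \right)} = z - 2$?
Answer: $-4644$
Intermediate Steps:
$L{\left(z \right)} = -2 + z$ ($L{\left(z \right)} = z - 2 = -2 + z$)
$v{\left(Y,a \right)} = -27$ ($v{\left(Y,a \right)} = -36 + 9 \cdot 1 = -36 + 9 = -27$)
$X = 16$
$r = -176$ ($r = \left(-1\right) 16 \cdot 11 = \left(-16\right) 11 = -176$)
$y = 172$ ($y = -4 - -176 = -4 + 176 = 172$)
$v{\left(4,L{\left(-3 \right)} \right)} y = \left(-27\right) 172 = -4644$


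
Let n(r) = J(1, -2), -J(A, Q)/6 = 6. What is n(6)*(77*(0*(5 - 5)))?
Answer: 0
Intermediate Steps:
J(A, Q) = -36 (J(A, Q) = -6*6 = -36)
n(r) = -36
n(6)*(77*(0*(5 - 5))) = -2772*0*(5 - 5) = -2772*0*0 = -2772*0 = -36*0 = 0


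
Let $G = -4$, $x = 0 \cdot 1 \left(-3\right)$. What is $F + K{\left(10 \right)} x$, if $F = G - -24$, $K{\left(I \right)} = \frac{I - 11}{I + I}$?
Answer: $20$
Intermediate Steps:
$K{\left(I \right)} = \frac{-11 + I}{2 I}$
$x = 0$ ($x = 0 \left(-3\right) = 0$)
$F = 20$ ($F = -4 - -24 = -4 + 24 = 20$)
$F + K{\left(10 \right)} x = 20 + \frac{-11 + 10}{2 \cdot 10} \cdot 0 = 20 + \frac{1}{2} \cdot \frac{1}{10} \left(-1\right) 0 = 20 - 0 = 20 + 0 = 20$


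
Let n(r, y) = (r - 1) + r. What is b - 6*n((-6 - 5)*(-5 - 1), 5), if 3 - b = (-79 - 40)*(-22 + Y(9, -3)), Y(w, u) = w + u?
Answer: -2687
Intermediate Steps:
Y(w, u) = u + w
b = -1901 (b = 3 - (-79 - 40)*(-22 + (-3 + 9)) = 3 - (-119)*(-22 + 6) = 3 - (-119)*(-16) = 3 - 1*1904 = 3 - 1904 = -1901)
n(r, y) = -1 + 2*r (n(r, y) = (-1 + r) + r = -1 + 2*r)
b - 6*n((-6 - 5)*(-5 - 1), 5) = -1901 - 6*(-1 + 2*((-6 - 5)*(-5 - 1))) = -1901 - 6*(-1 + 2*(-11*(-6))) = -1901 - 6*(-1 + 2*66) = -1901 - 6*(-1 + 132) = -1901 - 6*131 = -1901 - 786 = -2687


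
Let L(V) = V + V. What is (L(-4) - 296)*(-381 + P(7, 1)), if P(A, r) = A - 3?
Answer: 114608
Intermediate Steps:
P(A, r) = -3 + A
L(V) = 2*V
(L(-4) - 296)*(-381 + P(7, 1)) = (2*(-4) - 296)*(-381 + (-3 + 7)) = (-8 - 296)*(-381 + 4) = -304*(-377) = 114608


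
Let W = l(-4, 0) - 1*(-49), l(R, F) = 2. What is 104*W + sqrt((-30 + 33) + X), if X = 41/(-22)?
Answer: 5304 + 5*sqrt(22)/22 ≈ 5305.1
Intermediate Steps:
X = -41/22 (X = 41*(-1/22) = -41/22 ≈ -1.8636)
W = 51 (W = 2 - 1*(-49) = 2 + 49 = 51)
104*W + sqrt((-30 + 33) + X) = 104*51 + sqrt((-30 + 33) - 41/22) = 5304 + sqrt(3 - 41/22) = 5304 + sqrt(25/22) = 5304 + 5*sqrt(22)/22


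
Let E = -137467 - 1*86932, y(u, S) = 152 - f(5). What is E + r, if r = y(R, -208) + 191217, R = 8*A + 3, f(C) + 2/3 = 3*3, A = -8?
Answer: -99115/3 ≈ -33038.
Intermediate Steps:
f(C) = 25/3 (f(C) = -⅔ + 3*3 = -⅔ + 9 = 25/3)
R = -61 (R = 8*(-8) + 3 = -64 + 3 = -61)
y(u, S) = 431/3 (y(u, S) = 152 - 1*25/3 = 152 - 25/3 = 431/3)
r = 574082/3 (r = 431/3 + 191217 = 574082/3 ≈ 1.9136e+5)
E = -224399 (E = -137467 - 86932 = -224399)
E + r = -224399 + 574082/3 = -99115/3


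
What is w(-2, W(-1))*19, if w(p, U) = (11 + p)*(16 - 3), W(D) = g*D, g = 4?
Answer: 2223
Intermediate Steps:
W(D) = 4*D
w(p, U) = 143 + 13*p (w(p, U) = (11 + p)*13 = 143 + 13*p)
w(-2, W(-1))*19 = (143 + 13*(-2))*19 = (143 - 26)*19 = 117*19 = 2223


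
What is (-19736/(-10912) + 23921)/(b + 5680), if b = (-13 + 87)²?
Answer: 32630711/15216784 ≈ 2.1444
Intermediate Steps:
b = 5476 (b = 74² = 5476)
(-19736/(-10912) + 23921)/(b + 5680) = (-19736/(-10912) + 23921)/(5476 + 5680) = (-19736*(-1/10912) + 23921)/11156 = (2467/1364 + 23921)*(1/11156) = (32630711/1364)*(1/11156) = 32630711/15216784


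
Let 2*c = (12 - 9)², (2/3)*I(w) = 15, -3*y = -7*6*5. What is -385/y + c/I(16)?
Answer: -53/10 ≈ -5.3000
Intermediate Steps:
y = 70 (y = -(-7*6)*5/3 = -(-14)*5 = -⅓*(-210) = 70)
I(w) = 45/2 (I(w) = (3/2)*15 = 45/2)
c = 9/2 (c = (12 - 9)²/2 = (½)*3² = (½)*9 = 9/2 ≈ 4.5000)
-385/y + c/I(16) = -385/70 + 9/(2*(45/2)) = -385*1/70 + (9/2)*(2/45) = -11/2 + ⅕ = -53/10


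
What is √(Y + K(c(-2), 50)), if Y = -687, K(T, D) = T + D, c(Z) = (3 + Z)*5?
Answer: 2*I*√158 ≈ 25.14*I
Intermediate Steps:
c(Z) = 15 + 5*Z
K(T, D) = D + T
√(Y + K(c(-2), 50)) = √(-687 + (50 + (15 + 5*(-2)))) = √(-687 + (50 + (15 - 10))) = √(-687 + (50 + 5)) = √(-687 + 55) = √(-632) = 2*I*√158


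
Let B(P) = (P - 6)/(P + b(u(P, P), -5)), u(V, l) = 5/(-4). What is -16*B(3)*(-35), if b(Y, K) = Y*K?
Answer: -6720/37 ≈ -181.62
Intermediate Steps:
u(V, l) = -5/4 (u(V, l) = 5*(-¼) = -5/4)
b(Y, K) = K*Y
B(P) = (-6 + P)/(25/4 + P) (B(P) = (P - 6)/(P - 5*(-5/4)) = (-6 + P)/(P + 25/4) = (-6 + P)/(25/4 + P))
-16*B(3)*(-35) = -64*(-6 + 3)/(25 + 4*3)*(-35) = -64*(-3)/(25 + 12)*(-35) = -64*(-3)/37*(-35) = -16*(-12/37)*(-35) = (192/37)*(-35) = -6720/37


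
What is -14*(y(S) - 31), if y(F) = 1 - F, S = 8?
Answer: 532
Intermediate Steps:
-14*(y(S) - 31) = -14*((1 - 1*8) - 31) = -14*((1 - 8) - 31) = -14*(-7 - 31) = -14*(-38) = 532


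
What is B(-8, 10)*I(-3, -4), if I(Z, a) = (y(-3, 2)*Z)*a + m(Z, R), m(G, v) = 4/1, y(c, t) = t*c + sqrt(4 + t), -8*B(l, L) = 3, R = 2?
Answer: 51/2 - 9*sqrt(6)/2 ≈ 14.477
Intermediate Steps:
B(l, L) = -3/8 (B(l, L) = -1/8*3 = -3/8)
y(c, t) = sqrt(4 + t) + c*t (y(c, t) = c*t + sqrt(4 + t) = sqrt(4 + t) + c*t)
m(G, v) = 4 (m(G, v) = 4*1 = 4)
I(Z, a) = 4 + Z*a*(-6 + sqrt(6)) (I(Z, a) = ((sqrt(4 + 2) - 3*2)*Z)*a + 4 = ((sqrt(6) - 6)*Z)*a + 4 = ((-6 + sqrt(6))*Z)*a + 4 = (Z*(-6 + sqrt(6)))*a + 4 = Z*a*(-6 + sqrt(6)) + 4 = 4 + Z*a*(-6 + sqrt(6)))
B(-8, 10)*I(-3, -4) = -3*(4 - 1*(-3)*(-4)*(6 - sqrt(6)))/8 = -3*(4 + (-72 + 12*sqrt(6)))/8 = -3*(-68 + 12*sqrt(6))/8 = 51/2 - 9*sqrt(6)/2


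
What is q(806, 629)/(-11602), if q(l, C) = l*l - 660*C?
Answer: -117248/5801 ≈ -20.212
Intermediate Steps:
q(l, C) = l² - 660*C
q(806, 629)/(-11602) = (806² - 660*629)/(-11602) = (649636 - 415140)*(-1/11602) = 234496*(-1/11602) = -117248/5801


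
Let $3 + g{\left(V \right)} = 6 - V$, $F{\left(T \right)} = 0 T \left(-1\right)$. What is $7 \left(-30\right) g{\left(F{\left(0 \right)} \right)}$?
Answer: $-630$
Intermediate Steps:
$F{\left(T \right)} = 0$ ($F{\left(T \right)} = 0 \left(-1\right) = 0$)
$g{\left(V \right)} = 3 - V$ ($g{\left(V \right)} = -3 - \left(-6 + V\right) = 3 - V$)
$7 \left(-30\right) g{\left(F{\left(0 \right)} \right)} = 7 \left(-30\right) \left(3 - 0\right) = - 210 \left(3 + 0\right) = \left(-210\right) 3 = -630$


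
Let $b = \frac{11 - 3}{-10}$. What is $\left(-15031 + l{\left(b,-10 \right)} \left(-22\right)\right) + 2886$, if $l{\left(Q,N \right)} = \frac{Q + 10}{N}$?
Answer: $- \frac{303119}{25} \approx -12125.0$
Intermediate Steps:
$b = - \frac{4}{5}$ ($b = 8 \left(- \frac{1}{10}\right) = - \frac{4}{5} \approx -0.8$)
$l{\left(Q,N \right)} = \frac{10 + Q}{N}$
$\left(-15031 + l{\left(b,-10 \right)} \left(-22\right)\right) + 2886 = \left(-15031 + \frac{10 - \frac{4}{5}}{-10} \left(-22\right)\right) + 2886 = \left(-15031 + \left(- \frac{1}{10}\right) \frac{46}{5} \left(-22\right)\right) + 2886 = \left(-15031 - - \frac{506}{25}\right) + 2886 = \left(-15031 + \frac{506}{25}\right) + 2886 = - \frac{375269}{25} + 2886 = - \frac{303119}{25}$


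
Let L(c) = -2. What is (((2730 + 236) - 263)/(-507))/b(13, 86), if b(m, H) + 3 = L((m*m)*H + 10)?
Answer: 901/845 ≈ 1.0663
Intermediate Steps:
b(m, H) = -5 (b(m, H) = -3 - 2 = -5)
(((2730 + 236) - 263)/(-507))/b(13, 86) = (((2730 + 236) - 263)/(-507))/(-5) = ((2966 - 263)*(-1/507))*(-1/5) = (2703*(-1/507))*(-1/5) = -901/169*(-1/5) = 901/845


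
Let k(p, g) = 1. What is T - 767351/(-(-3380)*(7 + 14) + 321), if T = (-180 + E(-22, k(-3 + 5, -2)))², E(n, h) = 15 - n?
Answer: 1457266798/71301 ≈ 20438.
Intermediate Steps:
T = 20449 (T = (-180 + (15 - 1*(-22)))² = (-180 + (15 + 22))² = (-180 + 37)² = (-143)² = 20449)
T - 767351/(-(-3380)*(7 + 14) + 321) = 20449 - 767351/(-(-3380)*(7 + 14) + 321) = 20449 - 767351/(-(-3380)*21 + 321) = 20449 - 767351/(-260*(-273) + 321) = 20449 - 767351/(70980 + 321) = 20449 - 767351/71301 = 1457266798/71301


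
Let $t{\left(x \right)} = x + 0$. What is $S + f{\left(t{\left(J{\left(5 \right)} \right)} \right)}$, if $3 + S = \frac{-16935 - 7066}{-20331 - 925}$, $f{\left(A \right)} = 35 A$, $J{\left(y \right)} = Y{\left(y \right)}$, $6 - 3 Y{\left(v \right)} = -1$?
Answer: $\frac{5088419}{63768} \approx 79.796$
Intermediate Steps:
$Y{\left(v \right)} = \frac{7}{3}$ ($Y{\left(v \right)} = 2 - - \frac{1}{3} = 2 + \frac{1}{3} = \frac{7}{3}$)
$J{\left(y \right)} = \frac{7}{3}$
$t{\left(x \right)} = x$
$S = - \frac{39767}{21256}$ ($S = -3 + \frac{-16935 - 7066}{-20331 - 925} = -3 - \frac{24001}{-21256} = -3 - - \frac{24001}{21256} = -3 + \frac{24001}{21256} = - \frac{39767}{21256} \approx -1.8709$)
$S + f{\left(t{\left(J{\left(5 \right)} \right)} \right)} = - \frac{39767}{21256} + 35 \cdot \frac{7}{3} = - \frac{39767}{21256} + \frac{245}{3} = \frac{5088419}{63768}$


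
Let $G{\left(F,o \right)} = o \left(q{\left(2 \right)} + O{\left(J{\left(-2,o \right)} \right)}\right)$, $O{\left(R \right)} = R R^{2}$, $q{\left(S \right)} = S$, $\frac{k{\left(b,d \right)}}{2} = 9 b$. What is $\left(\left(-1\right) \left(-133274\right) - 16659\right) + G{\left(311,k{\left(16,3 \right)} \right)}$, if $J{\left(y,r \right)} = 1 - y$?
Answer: $124967$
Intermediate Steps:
$k{\left(b,d \right)} = 18 b$ ($k{\left(b,d \right)} = 2 \cdot 9 b = 18 b$)
$O{\left(R \right)} = R^{3}$
$G{\left(F,o \right)} = 29 o$ ($G{\left(F,o \right)} = o \left(2 + \left(1 - -2\right)^{3}\right) = o \left(2 + \left(1 + 2\right)^{3}\right) = o \left(2 + 3^{3}\right) = o \left(2 + 27\right) = o 29 = 29 o$)
$\left(\left(-1\right) \left(-133274\right) - 16659\right) + G{\left(311,k{\left(16,3 \right)} \right)} = \left(\left(-1\right) \left(-133274\right) - 16659\right) + 29 \cdot 18 \cdot 16 = \left(133274 - 16659\right) + 29 \cdot 288 = 116615 + 8352 = 124967$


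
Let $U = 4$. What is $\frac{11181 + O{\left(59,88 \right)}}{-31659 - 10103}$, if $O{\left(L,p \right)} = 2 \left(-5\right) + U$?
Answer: $- \frac{11175}{41762} \approx -0.26759$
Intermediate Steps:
$O{\left(L,p \right)} = -6$ ($O{\left(L,p \right)} = 2 \left(-5\right) + 4 = -10 + 4 = -6$)
$\frac{11181 + O{\left(59,88 \right)}}{-31659 - 10103} = \frac{11181 - 6}{-31659 - 10103} = \frac{11175}{-41762} = 11175 \left(- \frac{1}{41762}\right) = - \frac{11175}{41762}$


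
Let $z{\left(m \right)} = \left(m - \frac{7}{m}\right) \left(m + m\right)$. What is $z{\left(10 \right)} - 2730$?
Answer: $-2544$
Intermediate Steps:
$z{\left(m \right)} = 2 m \left(m - \frac{7}{m}\right)$ ($z{\left(m \right)} = \left(m - \frac{7}{m}\right) 2 m = 2 m \left(m - \frac{7}{m}\right)$)
$z{\left(10 \right)} - 2730 = \left(-14 + 2 \cdot 10^{2}\right) - 2730 = \left(-14 + 2 \cdot 100\right) - 2730 = \left(-14 + 200\right) - 2730 = 186 - 2730 = -2544$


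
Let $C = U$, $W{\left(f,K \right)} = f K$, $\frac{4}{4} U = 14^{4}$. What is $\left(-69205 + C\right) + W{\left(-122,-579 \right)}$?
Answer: $39849$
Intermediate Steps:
$U = 38416$ ($U = 14^{4} = 38416$)
$W{\left(f,K \right)} = K f$
$C = 38416$
$\left(-69205 + C\right) + W{\left(-122,-579 \right)} = \left(-69205 + 38416\right) - -70638 = -30789 + 70638 = 39849$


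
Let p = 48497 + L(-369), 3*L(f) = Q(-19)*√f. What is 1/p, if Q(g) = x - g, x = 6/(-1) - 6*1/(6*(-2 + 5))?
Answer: 436473/21167690285 - 114*I*√41/21167690285 ≈ 2.062e-5 - 3.4484e-8*I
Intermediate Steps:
x = -19/3 (x = 6*(-1) - 6/(6*3) = -6 - 6/18 = -6 - 6*1/18 = -6 - ⅓ = -19/3 ≈ -6.3333)
Q(g) = -19/3 - g
L(f) = 38*√f/9 (L(f) = ((-19/3 - 1*(-19))*√f)/3 = ((-19/3 + 19)*√f)/3 = (38*√f/3)/3 = 38*√f/9)
p = 48497 + 38*I*√41/3 (p = 48497 + 38*√(-369)/9 = 48497 + 38*(3*I*√41)/9 = 48497 + 38*I*√41/3 ≈ 48497.0 + 81.106*I)
1/p = 1/(48497 + 38*I*√41/3)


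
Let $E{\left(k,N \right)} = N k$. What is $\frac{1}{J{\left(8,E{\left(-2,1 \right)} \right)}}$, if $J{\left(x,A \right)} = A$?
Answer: $- \frac{1}{2} \approx -0.5$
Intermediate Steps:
$\frac{1}{J{\left(8,E{\left(-2,1 \right)} \right)}} = \frac{1}{1 \left(-2\right)} = \frac{1}{-2} = - \frac{1}{2}$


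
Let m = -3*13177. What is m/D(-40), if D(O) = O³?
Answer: 39531/64000 ≈ 0.61767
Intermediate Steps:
m = -39531
m/D(-40) = -39531/((-40)³) = -39531/(-64000) = -39531*(-1/64000) = 39531/64000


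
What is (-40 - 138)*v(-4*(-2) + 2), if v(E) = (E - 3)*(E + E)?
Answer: -24920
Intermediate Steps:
v(E) = 2*E*(-3 + E) (v(E) = (-3 + E)*(2*E) = 2*E*(-3 + E))
(-40 - 138)*v(-4*(-2) + 2) = (-40 - 138)*(2*(-4*(-2) + 2)*(-3 + (-4*(-2) + 2))) = -356*(8 + 2)*(-3 + (8 + 2)) = -356*10*(-3 + 10) = -356*10*7 = -178*140 = -24920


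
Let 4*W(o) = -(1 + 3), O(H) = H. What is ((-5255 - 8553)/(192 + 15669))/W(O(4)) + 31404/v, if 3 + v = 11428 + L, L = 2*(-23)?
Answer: 218406692/60160773 ≈ 3.6304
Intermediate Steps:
L = -46
W(o) = -1 (W(o) = (-(1 + 3))/4 = (-1*4)/4 = (¼)*(-4) = -1)
v = 11379 (v = -3 + (11428 - 46) = -3 + 11382 = 11379)
((-5255 - 8553)/(192 + 15669))/W(O(4)) + 31404/v = ((-5255 - 8553)/(192 + 15669))/(-1) + 31404/11379 = -13808/15861*(-1) + 31404*(1/11379) = -13808*1/15861*(-1) + 10468/3793 = -13808/15861*(-1) + 10468/3793 = 13808/15861 + 10468/3793 = 218406692/60160773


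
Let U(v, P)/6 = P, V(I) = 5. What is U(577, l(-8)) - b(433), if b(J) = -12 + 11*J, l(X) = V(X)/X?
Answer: -19019/4 ≈ -4754.8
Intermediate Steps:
l(X) = 5/X
U(v, P) = 6*P
U(577, l(-8)) - b(433) = 6*(5/(-8)) - (-12 + 11*433) = 6*(5*(-⅛)) - (-12 + 4763) = 6*(-5/8) - 1*4751 = -15/4 - 4751 = -19019/4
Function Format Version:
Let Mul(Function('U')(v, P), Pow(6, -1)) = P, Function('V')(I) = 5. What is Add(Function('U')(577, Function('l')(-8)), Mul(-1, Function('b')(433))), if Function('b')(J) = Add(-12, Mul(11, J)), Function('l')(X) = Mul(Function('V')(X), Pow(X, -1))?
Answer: Rational(-19019, 4) ≈ -4754.8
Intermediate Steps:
Function('l')(X) = Mul(5, Pow(X, -1))
Function('U')(v, P) = Mul(6, P)
Add(Function('U')(577, Function('l')(-8)), Mul(-1, Function('b')(433))) = Add(Mul(6, Mul(5, Pow(-8, -1))), Mul(-1, Add(-12, Mul(11, 433)))) = Add(Mul(6, Mul(5, Rational(-1, 8))), Mul(-1, Add(-12, 4763))) = Add(Mul(6, Rational(-5, 8)), Mul(-1, 4751)) = Add(Rational(-15, 4), -4751) = Rational(-19019, 4)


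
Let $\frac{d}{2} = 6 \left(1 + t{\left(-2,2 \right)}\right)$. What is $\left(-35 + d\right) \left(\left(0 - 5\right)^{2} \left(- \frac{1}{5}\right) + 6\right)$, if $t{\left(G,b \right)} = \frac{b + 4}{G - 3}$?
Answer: $- \frac{187}{5} \approx -37.4$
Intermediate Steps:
$t{\left(G,b \right)} = \frac{4 + b}{-3 + G}$
$d = - \frac{12}{5}$ ($d = 2 \cdot 6 \left(1 + \frac{4 + 2}{-3 - 2}\right) = 2 \cdot 6 \left(1 + \frac{1}{-5} \cdot 6\right) = 2 \cdot 6 \left(1 - \frac{6}{5}\right) = 2 \cdot 6 \left(- \frac{1}{5}\right) = 2 \left(- \frac{6}{5}\right) = - \frac{12}{5} \approx -2.4$)
$\left(-35 + d\right) \left(\left(0 - 5\right)^{2} \left(- \frac{1}{5}\right) + 6\right) = \left(-35 - \frac{12}{5}\right) \left(\left(0 - 5\right)^{2} \left(- \frac{1}{5}\right) + 6\right) = - \frac{187 \left(\left(-5\right)^{2} \left(\left(-1\right) \frac{1}{5}\right) + 6\right)}{5} = - \frac{187 \left(25 \left(- \frac{1}{5}\right) + 6\right)}{5} = - \frac{187 \left(-5 + 6\right)}{5} = \left(- \frac{187}{5}\right) 1 = - \frac{187}{5}$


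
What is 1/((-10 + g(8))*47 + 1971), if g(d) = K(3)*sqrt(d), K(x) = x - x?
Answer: 1/1501 ≈ 0.00066622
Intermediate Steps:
K(x) = 0
g(d) = 0 (g(d) = 0*sqrt(d) = 0)
1/((-10 + g(8))*47 + 1971) = 1/((-10 + 0)*47 + 1971) = 1/(-10*47 + 1971) = 1/(-470 + 1971) = 1/1501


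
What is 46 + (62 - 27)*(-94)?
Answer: -3244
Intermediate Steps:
46 + (62 - 27)*(-94) = 46 + 35*(-94) = 46 - 3290 = -3244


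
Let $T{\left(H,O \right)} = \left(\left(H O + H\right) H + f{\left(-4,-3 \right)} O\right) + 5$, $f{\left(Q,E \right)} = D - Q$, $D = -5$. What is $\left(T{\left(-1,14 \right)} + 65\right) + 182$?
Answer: $253$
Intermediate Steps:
$f{\left(Q,E \right)} = -5 - Q$
$T{\left(H,O \right)} = 5 - O + H \left(H + H O\right)$ ($T{\left(H,O \right)} = \left(\left(H O + H\right) H + \left(-5 - -4\right) O\right) + 5 = \left(\left(H + H O\right) H + \left(-5 + 4\right) O\right) + 5 = \left(H \left(H + H O\right) - O\right) + 5 = \left(- O + H \left(H + H O\right)\right) + 5 = 5 - O + H \left(H + H O\right)$)
$\left(T{\left(-1,14 \right)} + 65\right) + 182 = \left(\left(5 + \left(-1\right)^{2} - 14 + 14 \left(-1\right)^{2}\right) + 65\right) + 182 = \left(\left(5 + 1 - 14 + 14 \cdot 1\right) + 65\right) + 182 = \left(\left(5 + 1 - 14 + 14\right) + 65\right) + 182 = \left(6 + 65\right) + 182 = 71 + 182 = 253$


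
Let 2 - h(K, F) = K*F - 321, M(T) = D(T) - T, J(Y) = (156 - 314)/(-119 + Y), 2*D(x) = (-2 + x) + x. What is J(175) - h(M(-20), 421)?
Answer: -20911/28 ≈ -746.82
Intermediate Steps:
D(x) = -1 + x (D(x) = ((-2 + x) + x)/2 = (-2 + 2*x)/2 = -1 + x)
J(Y) = -158/(-119 + Y)
M(T) = -1 (M(T) = (-1 + T) - T = -1)
h(K, F) = 323 - F*K (h(K, F) = 2 - (K*F - 321) = 2 - (F*K - 321) = 2 - (-321 + F*K) = 2 + (321 - F*K) = 323 - F*K)
J(175) - h(M(-20), 421) = -158/(-119 + 175) - (323 - 1*421*(-1)) = -158/56 - (323 + 421) = -158*1/56 - 1*744 = -79/28 - 744 = -20911/28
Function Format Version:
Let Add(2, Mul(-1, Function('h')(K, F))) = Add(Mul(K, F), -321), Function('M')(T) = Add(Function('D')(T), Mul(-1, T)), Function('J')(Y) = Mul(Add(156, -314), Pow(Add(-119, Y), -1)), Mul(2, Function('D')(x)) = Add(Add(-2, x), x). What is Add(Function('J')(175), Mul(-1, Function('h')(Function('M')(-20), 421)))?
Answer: Rational(-20911, 28) ≈ -746.82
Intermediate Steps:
Function('D')(x) = Add(-1, x) (Function('D')(x) = Mul(Rational(1, 2), Add(Add(-2, x), x)) = Mul(Rational(1, 2), Add(-2, Mul(2, x))) = Add(-1, x))
Function('J')(Y) = Mul(-158, Pow(Add(-119, Y), -1))
Function('M')(T) = -1 (Function('M')(T) = Add(Add(-1, T), Mul(-1, T)) = -1)
Function('h')(K, F) = Add(323, Mul(-1, F, K)) (Function('h')(K, F) = Add(2, Mul(-1, Add(Mul(K, F), -321))) = Add(2, Mul(-1, Add(Mul(F, K), -321))) = Add(2, Mul(-1, Add(-321, Mul(F, K)))) = Add(2, Add(321, Mul(-1, F, K))) = Add(323, Mul(-1, F, K)))
Add(Function('J')(175), Mul(-1, Function('h')(Function('M')(-20), 421))) = Add(Mul(-158, Pow(Add(-119, 175), -1)), Mul(-1, Add(323, Mul(-1, 421, -1)))) = Add(Mul(-158, Pow(56, -1)), Mul(-1, Add(323, 421))) = Add(Mul(-158, Rational(1, 56)), Mul(-1, 744)) = Add(Rational(-79, 28), -744) = Rational(-20911, 28)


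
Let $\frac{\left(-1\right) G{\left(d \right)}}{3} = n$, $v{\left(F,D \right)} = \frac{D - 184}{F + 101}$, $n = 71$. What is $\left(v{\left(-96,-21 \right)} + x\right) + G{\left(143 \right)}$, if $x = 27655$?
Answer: $27401$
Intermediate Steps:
$v{\left(F,D \right)} = \frac{-184 + D}{101 + F}$
$G{\left(d \right)} = -213$ ($G{\left(d \right)} = \left(-3\right) 71 = -213$)
$\left(v{\left(-96,-21 \right)} + x\right) + G{\left(143 \right)} = \left(\frac{-184 - 21}{101 - 96} + 27655\right) - 213 = \left(\frac{1}{5} \left(-205\right) + 27655\right) - 213 = \left(-41 + 27655\right) - 213 = 27614 - 213 = 27401$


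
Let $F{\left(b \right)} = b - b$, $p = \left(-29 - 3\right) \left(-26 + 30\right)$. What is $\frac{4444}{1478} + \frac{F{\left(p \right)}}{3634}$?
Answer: $\frac{2222}{739} \approx 3.0068$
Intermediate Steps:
$p = -128$ ($p = \left(-32\right) 4 = -128$)
$F{\left(b \right)} = 0$
$\frac{4444}{1478} + \frac{F{\left(p \right)}}{3634} = \frac{4444}{1478} + \frac{0}{3634} = 4444 \cdot \frac{1}{1478} + 0 \cdot \frac{1}{3634} = \frac{2222}{739} + 0 = \frac{2222}{739}$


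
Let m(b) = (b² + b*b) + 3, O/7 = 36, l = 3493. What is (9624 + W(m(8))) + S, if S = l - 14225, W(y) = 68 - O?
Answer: -1292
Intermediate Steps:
O = 252 (O = 7*36 = 252)
m(b) = 3 + 2*b² (m(b) = (b² + b²) + 3 = 2*b² + 3 = 3 + 2*b²)
W(y) = -184 (W(y) = 68 - 1*252 = 68 - 252 = -184)
S = -10732 (S = 3493 - 14225 = -10732)
(9624 + W(m(8))) + S = (9624 - 184) - 10732 = 9440 - 10732 = -1292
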